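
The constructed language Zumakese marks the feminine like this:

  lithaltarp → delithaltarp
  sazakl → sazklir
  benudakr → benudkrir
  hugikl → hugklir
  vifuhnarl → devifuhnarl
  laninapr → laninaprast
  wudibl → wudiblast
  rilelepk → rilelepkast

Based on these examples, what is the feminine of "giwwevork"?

degiwwevork

hugikl and vifuhnarl both end in -l yet inflect differently (hugklir, devifuhnarl), so the final letter is not what conditions the rule; the second-to-last letter is.
"giwwevork" has second-to-last letter 'r'. The stems whose second-to-last letter is 'r' (lithaltarp → delithaltarp, vifuhnarl → devifuhnarl) add the prefix de-.
The other patterns: stems whose second-to-last letter is 'k' delete the last vowel and add -ir; stems whose second-to-last letter is 'b' or 'p' add -ast.
So giwwevork → degiwwevork.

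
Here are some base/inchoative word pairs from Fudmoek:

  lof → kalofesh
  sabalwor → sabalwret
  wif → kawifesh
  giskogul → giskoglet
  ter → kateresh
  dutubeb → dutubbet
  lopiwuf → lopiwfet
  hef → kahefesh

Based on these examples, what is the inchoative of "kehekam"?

ter and sabalwor both end in -r yet inflect differently (kateresh, sabalwret), so the final letter is not what conditions the rule; the number of vowels is.
"kehekam" has 3 vowels. The stems with 3 vowels (sabalwor → sabalwret, lopiwuf → lopiwfet, dutubeb → dutubbet) delete the last vowel and add -et.
So kehekam → kehekmet.

kehekmet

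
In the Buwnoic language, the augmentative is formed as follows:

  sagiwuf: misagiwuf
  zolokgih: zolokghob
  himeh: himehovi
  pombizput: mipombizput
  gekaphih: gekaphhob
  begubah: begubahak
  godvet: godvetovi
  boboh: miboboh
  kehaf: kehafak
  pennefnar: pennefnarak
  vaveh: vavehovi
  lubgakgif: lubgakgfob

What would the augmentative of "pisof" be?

zolokgih and boboh both end in -h yet inflect differently (zolokghob, miboboh), so the final letter is not what conditions the rule; the last vowel is.
"pisof" has last vowel 'o'. The one such stem in the data (boboh → miboboh) adds the prefix mi-, so the same rule applies.
So pisof → mipisof.

mipisof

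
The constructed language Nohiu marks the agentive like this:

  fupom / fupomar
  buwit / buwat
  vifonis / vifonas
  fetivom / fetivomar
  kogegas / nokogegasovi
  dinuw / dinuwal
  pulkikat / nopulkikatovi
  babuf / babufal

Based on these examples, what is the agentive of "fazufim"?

buwit and pulkikat both end in -t yet inflect differently (buwat, nopulkikatovi), so the final letter is not what conditions the rule; the last vowel is.
"fazufim" has last vowel 'i'. The stems whose last vowel is 'i' (buwit → buwat, vifonis → vifonas) change the last vowel to 'a'.
The other patterns: stems whose last vowel is 'o' add -ar; stems whose last vowel is 'u' add -al; stems whose last vowel is 'a' add no- … -ovi around the stem.
So fazufim → fazufam.

fazufam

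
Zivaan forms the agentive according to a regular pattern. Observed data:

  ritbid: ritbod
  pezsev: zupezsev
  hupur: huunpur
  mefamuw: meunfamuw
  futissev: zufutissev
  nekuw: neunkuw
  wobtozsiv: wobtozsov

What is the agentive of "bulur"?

futissev and wobtozsiv both end in -v yet inflect differently (zufutissev, wobtozsov), so the final letter is not what conditions the rule; the last vowel is.
"bulur" has last vowel 'u'. The stems whose last vowel is 'u' (mefamuw → meunfamuw, nekuw → neunkuw, hupur → huunpur) insert -un- after the first vowel.
The other patterns: stems whose last vowel is 'e' add the prefix zu-; stems whose last vowel is 'i' change the last vowel to 'o'.
So bulur → buunlur.

buunlur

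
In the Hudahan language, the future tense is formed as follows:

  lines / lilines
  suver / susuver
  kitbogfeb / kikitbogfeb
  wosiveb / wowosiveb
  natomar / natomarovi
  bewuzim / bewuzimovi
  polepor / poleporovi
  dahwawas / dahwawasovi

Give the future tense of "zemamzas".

"zemamzas" has last vowel 'a'. The stems whose last vowel is 'a' (natomar → natomarovi, dahwawas → dahwawasovi) add -ovi.
The other pattern: stems whose last vowel is 'e' repeat the first consonant+vowel as a prefix.
So zemamzas → zemamzasovi.

zemamzasovi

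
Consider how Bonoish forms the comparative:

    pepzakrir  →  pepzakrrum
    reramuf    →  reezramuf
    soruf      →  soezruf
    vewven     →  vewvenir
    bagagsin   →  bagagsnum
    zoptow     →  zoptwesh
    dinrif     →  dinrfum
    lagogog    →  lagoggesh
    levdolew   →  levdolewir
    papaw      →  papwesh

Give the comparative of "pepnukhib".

pepnukhbum

reramuf and dinrif both end in -f yet inflect differently (reezramuf, dinrfum), so the final letter is not what conditions the rule; the last vowel is.
"pepnukhib" has last vowel 'i'. The stems whose last vowel is 'i' (dinrif → dinrfum, bagagsin → bagagsnum, pepzakrir → pepzakrrum) delete the last vowel and add -um.
So pepnukhib → pepnukhbum.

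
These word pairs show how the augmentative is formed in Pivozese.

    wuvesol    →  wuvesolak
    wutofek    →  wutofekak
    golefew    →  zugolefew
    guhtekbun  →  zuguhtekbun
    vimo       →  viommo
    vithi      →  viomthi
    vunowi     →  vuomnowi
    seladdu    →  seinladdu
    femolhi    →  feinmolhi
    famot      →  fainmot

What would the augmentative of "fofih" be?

vithi and femolhi both end in -i yet inflect differently (viomthi, feinmolhi), so the final letter is not what conditions the rule; the first letter is.
"fofih" begins with f-. The stems beginning with f- (femolhi → feinmolhi, famot → fainmot) insert -in- after the first vowel.
So fofih → foinfih.

foinfih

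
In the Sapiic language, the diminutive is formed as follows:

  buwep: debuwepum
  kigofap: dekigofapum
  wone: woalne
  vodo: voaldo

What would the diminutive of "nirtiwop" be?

denirtiwopum

buwep and wone both have last vowel 'e' yet inflect differently (debuwepum, woalne), so the last vowel is not what conditions the rule; whether the stem ends in a vowel or a consonant is.
"nirtiwop" ends in a consonant. The stems ending in a consonant (buwep → debuwepum, kigofap → dekigofapum) add de- … -um around the stem.
The other pattern: stems ending in a vowel insert -al- after the first vowel.
So nirtiwop → denirtiwopum.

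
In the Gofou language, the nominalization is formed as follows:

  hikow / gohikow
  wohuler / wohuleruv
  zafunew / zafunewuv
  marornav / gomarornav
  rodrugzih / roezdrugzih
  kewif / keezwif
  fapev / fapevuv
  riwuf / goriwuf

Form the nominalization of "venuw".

zafunew and hikow both end in -w yet inflect differently (zafunewuv, gohikow), so the final letter is not what conditions the rule; the last vowel is.
"venuw" has last vowel 'u'. The one such stem in the data (riwuf → goriwuf) adds the prefix go-, so the same rule applies.
The other patterns: stems whose last vowel is 'e' add -uv; stems whose last vowel is 'i' insert -ez- after the first vowel.
So venuw → govenuw.

govenuw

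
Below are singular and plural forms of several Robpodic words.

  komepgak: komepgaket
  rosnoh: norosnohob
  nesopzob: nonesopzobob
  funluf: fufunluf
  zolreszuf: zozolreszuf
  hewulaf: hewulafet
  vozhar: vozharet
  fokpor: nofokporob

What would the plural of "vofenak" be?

vofenaket

vozhar and fokpor both end in -r yet inflect differently (vozharet, nofokporob), so the final letter is not what conditions the rule; the last vowel is.
"vofenak" has last vowel 'a'. The stems whose last vowel is 'a' (hewulaf → hewulafet, vozhar → vozharet, komepgak → komepgaket) add -et.
The other patterns: stems whose last vowel is 'o' add no- … -ob around the stem; stems whose last vowel is 'u' repeat the first consonant+vowel as a prefix.
So vofenak → vofenaket.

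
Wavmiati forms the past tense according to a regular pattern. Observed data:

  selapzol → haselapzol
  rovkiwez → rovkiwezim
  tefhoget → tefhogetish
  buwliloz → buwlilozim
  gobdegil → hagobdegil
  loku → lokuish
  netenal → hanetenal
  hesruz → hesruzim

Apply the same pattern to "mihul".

hamihul

buwliloz and selapzol both have last vowel 'o' yet inflect differently (buwlilozim, haselapzol), so the last vowel is not what conditions the rule; the final letter is.
"mihul" ends in -l. The stems ending in -l (netenal → hanetenal, selapzol → haselapzol, gobdegil → hagobdegil) add the prefix ha-.
So mihul → hamihul.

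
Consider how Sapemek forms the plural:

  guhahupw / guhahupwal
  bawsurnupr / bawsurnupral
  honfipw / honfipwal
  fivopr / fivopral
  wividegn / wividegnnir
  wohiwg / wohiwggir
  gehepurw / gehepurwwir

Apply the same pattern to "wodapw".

wodapwal

"wodapw" has second-to-last letter 'p'. The stems whose second-to-last letter is 'p' (guhahupw → guhahupwal, bawsurnupr → bawsurnupral, honfipw → honfipwal) add -al.
The other pattern: stems whose second-to-last letter is 'g', 'r' or 'w' double the final consonant and add -ir.
So wodapw → wodapwal.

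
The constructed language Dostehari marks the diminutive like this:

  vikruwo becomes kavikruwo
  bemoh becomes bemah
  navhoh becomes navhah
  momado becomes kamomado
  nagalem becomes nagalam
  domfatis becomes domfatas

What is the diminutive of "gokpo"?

bemoh and vikruwo both have last vowel 'o' yet inflect differently (bemah, kavikruwo), so the last vowel is not what conditions the rule; whether the stem ends in a vowel or a consonant is.
"gokpo" ends in a vowel. The stems ending in a vowel (vikruwo → kavikruwo, momado → kamomado) add the prefix ka-.
The other pattern: stems ending in a consonant change the last vowel to 'a'.
So gokpo → kagokpo.

kagokpo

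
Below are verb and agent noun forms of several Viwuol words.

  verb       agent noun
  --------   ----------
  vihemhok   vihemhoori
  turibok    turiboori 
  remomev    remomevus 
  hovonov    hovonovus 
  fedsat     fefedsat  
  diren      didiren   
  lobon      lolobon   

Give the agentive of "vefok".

vefoori

"vefok" ends in -k. The stems ending in -k (vihemhok → vihemhoori, turibok → turiboori) drop the final letter and add -ori.
So vefok → vefoori.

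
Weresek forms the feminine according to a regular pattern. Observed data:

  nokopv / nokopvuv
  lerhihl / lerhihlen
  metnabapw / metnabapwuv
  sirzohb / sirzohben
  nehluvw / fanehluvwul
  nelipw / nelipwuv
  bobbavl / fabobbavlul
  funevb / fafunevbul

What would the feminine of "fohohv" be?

"fohohv" has second-to-last letter 'h'. The stems whose second-to-last letter is 'h' (sirzohb → sirzohben, lerhihl → lerhihlen) add -en.
The other patterns: stems whose second-to-last letter is 'p' add -uv; stems whose second-to-last letter is 'v' add fa- … -ul around the stem.
So fohohv → fohohven.

fohohven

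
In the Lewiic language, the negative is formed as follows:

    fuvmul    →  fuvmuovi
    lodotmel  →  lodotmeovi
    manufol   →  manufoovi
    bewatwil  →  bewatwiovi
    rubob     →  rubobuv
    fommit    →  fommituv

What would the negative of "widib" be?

widibuv

manufol and rubob both have last vowel 'o' yet inflect differently (manufoovi, rubobuv), so the last vowel is not what conditions the rule; the final letter is.
"widib" ends in -b. The one such stem in the data (rubob → rubobuv) adds -uv, so the same rule applies.
The other pattern: stems ending in -l drop the final letter and add -ovi.
So widib → widibuv.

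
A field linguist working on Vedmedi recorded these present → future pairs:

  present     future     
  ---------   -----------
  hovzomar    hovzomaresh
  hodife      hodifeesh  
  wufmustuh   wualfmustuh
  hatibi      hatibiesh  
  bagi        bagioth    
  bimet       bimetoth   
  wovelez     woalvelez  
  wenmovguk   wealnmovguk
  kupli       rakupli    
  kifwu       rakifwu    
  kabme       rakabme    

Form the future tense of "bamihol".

hodife and kabme both end in -e yet inflect differently (hodifeesh, rakabme), so the final letter is not what conditions the rule; the first letter is.
"bamihol" begins with b-. The stems beginning with b- (bimet → bimetoth, bagi → bagioth) add -oth.
So bamihol → bamiholoth.

bamiholoth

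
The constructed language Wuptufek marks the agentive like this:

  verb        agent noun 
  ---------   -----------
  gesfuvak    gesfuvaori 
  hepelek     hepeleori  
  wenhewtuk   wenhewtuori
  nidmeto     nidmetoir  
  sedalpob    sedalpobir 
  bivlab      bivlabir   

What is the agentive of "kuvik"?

kuviori

"kuvik" ends in -k. The stems ending in -k (gesfuvak → gesfuvaori, hepelek → hepeleori, wenhewtuk → wenhewtuori) drop the final letter and add -ori.
So kuvik → kuviori.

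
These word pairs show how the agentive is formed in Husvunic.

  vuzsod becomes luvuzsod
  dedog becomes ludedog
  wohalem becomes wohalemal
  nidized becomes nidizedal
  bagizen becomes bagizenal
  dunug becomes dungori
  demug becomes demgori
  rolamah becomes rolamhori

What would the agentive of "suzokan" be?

vuzsod and nidized both end in -d yet inflect differently (luvuzsod, nidizedal), so the final letter is not what conditions the rule; the last vowel is.
"suzokan" has last vowel 'a'. The one such stem in the data (rolamah → rolamhori) deletes the last vowel and adds -ori (as do dunug, demug), so the same rule applies.
So suzokan → suzoknori.

suzoknori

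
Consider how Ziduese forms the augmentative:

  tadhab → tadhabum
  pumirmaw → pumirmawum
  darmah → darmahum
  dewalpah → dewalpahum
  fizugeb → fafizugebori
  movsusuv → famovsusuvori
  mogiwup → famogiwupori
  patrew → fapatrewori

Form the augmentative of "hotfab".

hotfabum

tadhab and fizugeb both end in -b yet inflect differently (tadhabum, fafizugebori), so the final letter is not what conditions the rule; the last vowel is.
"hotfab" has last vowel 'a'. The stems whose last vowel is 'a' (tadhab → tadhabum, pumirmaw → pumirmawum, darmah → darmahum) add -um.
The other pattern: stems whose last vowel is 'e' or 'u' add fa- … -ori around the stem.
So hotfab → hotfabum.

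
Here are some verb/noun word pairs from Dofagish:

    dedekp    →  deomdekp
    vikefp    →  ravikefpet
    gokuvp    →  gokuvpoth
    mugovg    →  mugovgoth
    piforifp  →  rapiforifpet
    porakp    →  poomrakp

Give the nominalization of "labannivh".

labannivhoth

"labannivh" has second-to-last letter 'v'. The stems whose second-to-last letter is 'v' (mugovg → mugovgoth, gokuvp → gokuvpoth) add -oth.
The other patterns: stems whose second-to-last letter is 'f' add ra- … -et around the stem; stems whose second-to-last letter is 'k' insert -om- after the first vowel.
So labannivh → labannivhoth.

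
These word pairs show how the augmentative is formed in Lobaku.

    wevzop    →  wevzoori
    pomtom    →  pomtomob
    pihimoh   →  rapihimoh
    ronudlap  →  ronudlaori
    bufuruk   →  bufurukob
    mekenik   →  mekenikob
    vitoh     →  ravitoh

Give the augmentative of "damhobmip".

damhobmiori

wevzop and pomtom both have last vowel 'o' yet inflect differently (wevzoori, pomtomob), so the last vowel is not what conditions the rule; the final letter is.
"damhobmip" ends in -p. The stems ending in -p (ronudlap → ronudlaori, wevzop → wevzoori) drop the final letter and add -ori.
The other patterns: stems ending in -k or -m add -ob; stems ending in -h add the prefix ra-.
So damhobmip → damhobmiori.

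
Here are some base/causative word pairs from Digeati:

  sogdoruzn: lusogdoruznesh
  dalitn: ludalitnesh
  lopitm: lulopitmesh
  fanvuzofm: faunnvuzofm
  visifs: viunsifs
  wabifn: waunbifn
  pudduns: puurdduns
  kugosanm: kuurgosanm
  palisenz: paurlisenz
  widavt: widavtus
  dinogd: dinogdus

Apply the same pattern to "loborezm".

luloborezmesh

"loborezm" has second-to-last letter 'z'. The one such stem in the data (sogdoruzn → lusogdoruznesh) adds lu- … -esh around the stem, so the same rule applies.
So loborezm → luloborezmesh.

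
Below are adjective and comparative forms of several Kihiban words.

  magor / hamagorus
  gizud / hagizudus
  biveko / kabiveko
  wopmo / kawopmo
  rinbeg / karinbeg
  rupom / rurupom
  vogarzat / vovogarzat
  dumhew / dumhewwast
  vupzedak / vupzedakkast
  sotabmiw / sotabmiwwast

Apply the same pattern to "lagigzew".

lagigzewwast

"lagigzew" ends in -w. The stems ending in -w (dumhew → dumhewwast, sotabmiw → sotabmiwwast) double the final consonant and add -ast.
The other patterns: stems ending in -d or -r add ha- … -us around the stem; stems ending in -g or -o add the prefix ka-; stems ending in -m or -t repeat the first consonant+vowel as a prefix.
So lagigzew → lagigzewwast.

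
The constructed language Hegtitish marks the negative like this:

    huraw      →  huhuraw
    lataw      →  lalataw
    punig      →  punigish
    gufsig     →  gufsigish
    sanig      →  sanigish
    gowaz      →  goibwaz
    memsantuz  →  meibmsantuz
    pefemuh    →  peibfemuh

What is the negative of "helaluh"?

heiblaluh

"helaluh" ends in -h. The one such stem in the data (pefemuh → peibfemuh) inserts -ib- after the first vowel (as do gowaz, memsantuz), so the same rule applies.
The other patterns: stems ending in -w repeat the first consonant+vowel as a prefix; stems ending in -g add -ish.
So helaluh → heiblaluh.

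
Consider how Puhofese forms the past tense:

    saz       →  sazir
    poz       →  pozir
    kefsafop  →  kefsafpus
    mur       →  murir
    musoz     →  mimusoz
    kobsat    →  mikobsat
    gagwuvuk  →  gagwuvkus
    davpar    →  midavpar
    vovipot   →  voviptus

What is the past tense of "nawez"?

minawez

poz and musoz both end in -z yet inflect differently (pozir, mimusoz), so the final letter is not what conditions the rule; the number of vowels is.
"nawez" has 2 vowels. The stems with 2 vowels (kobsat → mikobsat, musoz → mimusoz, davpar → midavpar) add the prefix mi-.
The other patterns: stems with 1 vowel add -ir; stems with 3 vowels delete the last vowel and add -us.
So nawez → minawez.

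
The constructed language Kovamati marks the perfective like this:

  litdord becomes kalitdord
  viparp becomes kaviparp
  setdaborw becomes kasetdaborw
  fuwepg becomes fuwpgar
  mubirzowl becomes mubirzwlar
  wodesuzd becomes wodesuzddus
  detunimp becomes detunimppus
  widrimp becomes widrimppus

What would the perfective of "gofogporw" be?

kagofogporw

litdord and wodesuzd both end in -d yet inflect differently (kalitdord, wodesuzddus), so the final letter is not what conditions the rule; the second-to-last letter is.
"gofogporw" has second-to-last letter 'r'. The stems whose second-to-last letter is 'r' (litdord → kalitdord, viparp → kaviparp, setdaborw → kasetdaborw) add the prefix ka-.
The other patterns: stems whose second-to-last letter is 'p' or 'w' delete the last vowel and add -ar; stems whose second-to-last letter is 'm' or 'z' double the final consonant and add -us.
So gofogporw → kagofogporw.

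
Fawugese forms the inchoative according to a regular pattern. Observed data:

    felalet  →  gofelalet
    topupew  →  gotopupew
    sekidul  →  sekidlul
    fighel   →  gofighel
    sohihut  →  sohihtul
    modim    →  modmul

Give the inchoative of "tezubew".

gotezubew

felalet and sohihut both end in -t yet inflect differently (gofelalet, sohihtul), so the final letter is not what conditions the rule; the last vowel is.
"tezubew" has last vowel 'e'. The stems whose last vowel is 'e' (topupew → gotopupew, felalet → gofelalet, fighel → gofighel) add the prefix go-.
So tezubew → gotezubew.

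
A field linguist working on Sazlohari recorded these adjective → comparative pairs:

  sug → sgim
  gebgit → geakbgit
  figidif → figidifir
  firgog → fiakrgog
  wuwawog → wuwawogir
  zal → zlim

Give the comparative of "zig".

zgim

"zig" has 1 vowel. The stems with 1 vowel (zal → zlim, sug → sgim) delete the last vowel and add -im.
So zig → zgim.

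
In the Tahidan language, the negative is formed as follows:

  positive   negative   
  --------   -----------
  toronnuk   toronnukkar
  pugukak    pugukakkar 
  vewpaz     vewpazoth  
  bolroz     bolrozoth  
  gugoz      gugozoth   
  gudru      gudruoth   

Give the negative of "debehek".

debehekkar

pugukak and vewpaz both have last vowel 'a' yet inflect differently (pugukakkar, vewpazoth), so the last vowel is not what conditions the rule; the final letter is.
"debehek" ends in -k. The stems ending in -k (toronnuk → toronnukkar, pugukak → pugukakkar) double the final consonant and add -ar.
The other pattern: stems ending in -u or -z add -oth.
So debehek → debehekkar.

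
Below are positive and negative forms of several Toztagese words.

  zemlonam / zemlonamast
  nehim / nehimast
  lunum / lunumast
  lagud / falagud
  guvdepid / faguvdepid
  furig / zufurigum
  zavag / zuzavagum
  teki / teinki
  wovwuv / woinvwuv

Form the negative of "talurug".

"talurug" ends in -g. The stems ending in -g (furig → zufurigum, zavag → zuzavagum) add zu- … -um around the stem.
So talurug → zutalurugum.

zutalurugum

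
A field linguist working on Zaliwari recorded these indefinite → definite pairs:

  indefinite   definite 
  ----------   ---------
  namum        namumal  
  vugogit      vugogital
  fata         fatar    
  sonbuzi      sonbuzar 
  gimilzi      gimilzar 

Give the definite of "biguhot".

vugogit and sonbuzi both have last vowel 'i' yet inflect differently (vugogital, sonbuzar), so the last vowel is not what conditions the rule; whether the stem ends in a vowel or a consonant is.
"biguhot" ends in a consonant. The stems ending in a consonant (namum → namumal, vugogit → vugogital) add -al.
The other pattern: stems ending in a vowel drop the final letter and add -ar.
So biguhot → biguhotal.

biguhotal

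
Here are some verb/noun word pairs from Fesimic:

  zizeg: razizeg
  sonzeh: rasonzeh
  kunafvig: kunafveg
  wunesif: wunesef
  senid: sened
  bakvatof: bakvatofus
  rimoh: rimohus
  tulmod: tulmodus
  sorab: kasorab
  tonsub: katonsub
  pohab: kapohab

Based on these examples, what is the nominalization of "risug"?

"risug" has last vowel 'u'. The one such stem in the data (tonsub → katonsub) adds the prefix ka-, so the same rule applies.
So risug → karisug.

karisug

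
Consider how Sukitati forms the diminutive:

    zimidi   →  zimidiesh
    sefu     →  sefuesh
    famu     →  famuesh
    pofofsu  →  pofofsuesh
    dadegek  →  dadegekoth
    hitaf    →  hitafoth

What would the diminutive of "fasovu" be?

fasovuesh

zimidi and dadegek both have 3 vowels yet inflect differently (zimidiesh, dadegekoth), so the number of vowels is not what conditions the rule; whether the stem ends in a vowel or a consonant is.
"fasovu" ends in a vowel. The stems ending in a vowel (zimidi → zimidiesh, sefu → sefuesh, famu → famuesh) add -esh.
The other pattern: stems ending in a consonant add -oth.
So fasovu → fasovuesh.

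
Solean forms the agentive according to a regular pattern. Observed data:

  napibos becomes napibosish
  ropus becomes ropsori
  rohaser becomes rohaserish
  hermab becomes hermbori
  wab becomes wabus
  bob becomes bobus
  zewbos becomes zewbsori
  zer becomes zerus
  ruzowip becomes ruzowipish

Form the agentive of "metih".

methori

bob and hermab both end in -b yet inflect differently (bobus, hermbori), so the final letter is not what conditions the rule; the number of vowels is.
"metih" has 2 vowels. The stems with 2 vowels (zewbos → zewbsori, ropus → ropsori, hermab → hermbori) delete the last vowel and add -ori.
So metih → methori.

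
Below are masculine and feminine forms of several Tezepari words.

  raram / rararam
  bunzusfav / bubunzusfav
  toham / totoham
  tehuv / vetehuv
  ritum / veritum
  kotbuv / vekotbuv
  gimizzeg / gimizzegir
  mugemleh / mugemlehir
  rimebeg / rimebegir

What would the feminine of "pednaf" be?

pepednaf

bunzusfav and tehuv both end in -v yet inflect differently (bubunzusfav, vetehuv), so the final letter is not what conditions the rule; the last vowel is.
"pednaf" has last vowel 'a'. The stems whose last vowel is 'a' (raram → rararam, bunzusfav → bubunzusfav, toham → totoham) repeat the first consonant+vowel as a prefix.
The other patterns: stems whose last vowel is 'u' add the prefix ve-; stems whose last vowel is 'e' add -ir.
So pednaf → pepednaf.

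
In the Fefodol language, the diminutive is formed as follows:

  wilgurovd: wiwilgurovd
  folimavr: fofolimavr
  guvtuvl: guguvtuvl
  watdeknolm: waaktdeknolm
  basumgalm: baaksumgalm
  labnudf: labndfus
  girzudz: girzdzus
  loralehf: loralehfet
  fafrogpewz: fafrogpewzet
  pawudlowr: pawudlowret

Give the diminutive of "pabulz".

"pabulz" has second-to-last letter 'l'. The stems whose second-to-last letter is 'l' (watdeknolm → waaktdeknolm, basumgalm → baaksumgalm) insert -ak- after the first vowel.
The other patterns: stems whose second-to-last letter is 'v' repeat the first consonant+vowel as a prefix; stems whose second-to-last letter is 'd' delete the last vowel and add -us; stems whose second-to-last letter is 'h' or 'w' add -et.
So pabulz → paakbulz.

paakbulz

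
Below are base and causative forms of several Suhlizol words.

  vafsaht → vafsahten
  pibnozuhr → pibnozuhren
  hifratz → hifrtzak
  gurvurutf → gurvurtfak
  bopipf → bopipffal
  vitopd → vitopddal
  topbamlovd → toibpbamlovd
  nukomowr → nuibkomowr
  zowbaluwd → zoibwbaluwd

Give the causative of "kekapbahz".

kekapbahzen

gurvurutf and bopipf both end in -f yet inflect differently (gurvurtfak, bopipffal), so the final letter is not what conditions the rule; the second-to-last letter is.
"kekapbahz" has second-to-last letter 'h'. The stems whose second-to-last letter is 'h' (vafsaht → vafsahten, pibnozuhr → pibnozuhren) add -en.
So kekapbahz → kekapbahzen.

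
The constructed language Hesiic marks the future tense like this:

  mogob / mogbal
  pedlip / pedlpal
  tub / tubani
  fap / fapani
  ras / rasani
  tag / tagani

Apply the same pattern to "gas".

mogob and tub both end in -b yet inflect differently (mogbal, tubani), so the final letter is not what conditions the rule; the number of vowels is.
"gas" has 1 vowel. The stems with 1 vowel (tub → tubani, fap → fapani, ras → rasani) add -ani.
So gas → gasani.

gasani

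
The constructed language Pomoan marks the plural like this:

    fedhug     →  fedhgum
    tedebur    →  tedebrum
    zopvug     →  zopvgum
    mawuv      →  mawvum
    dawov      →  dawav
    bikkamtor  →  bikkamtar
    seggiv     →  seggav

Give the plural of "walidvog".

mawuv and dawov both end in -v yet inflect differently (mawvum, dawav), so the final letter is not what conditions the rule; the last vowel is.
"walidvog" has last vowel 'o'. The stems whose last vowel is 'o' (dawov → dawav, bikkamtor → bikkamtar) change the last vowel to 'a'.
So walidvog → walidvag.

walidvag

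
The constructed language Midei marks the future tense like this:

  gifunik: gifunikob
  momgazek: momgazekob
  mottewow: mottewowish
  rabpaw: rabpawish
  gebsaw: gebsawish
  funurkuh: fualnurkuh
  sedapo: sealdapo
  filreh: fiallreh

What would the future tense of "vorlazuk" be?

mottewow and sedapo both have last vowel 'o' yet inflect differently (mottewowish, sealdapo), so the last vowel is not what conditions the rule; the final letter is.
"vorlazuk" ends in -k. The stems ending in -k (gifunik → gifunikob, momgazek → momgazekob) add -ob.
The other patterns: stems ending in -w add -ish; stems ending in -h or -o insert -al- after the first vowel.
So vorlazuk → vorlazukob.

vorlazukob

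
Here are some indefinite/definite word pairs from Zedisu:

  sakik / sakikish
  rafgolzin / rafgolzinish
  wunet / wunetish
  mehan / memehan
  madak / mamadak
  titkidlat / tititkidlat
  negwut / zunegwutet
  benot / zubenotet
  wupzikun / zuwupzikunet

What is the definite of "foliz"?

folizish

rafgolzin and mehan both end in -n yet inflect differently (rafgolzinish, memehan), so the final letter is not what conditions the rule; the last vowel is.
"foliz" has last vowel 'i'. The stems whose last vowel is 'i' (sakik → sakikish, rafgolzin → rafgolzinish) add -ish.
The other patterns: stems whose last vowel is 'a' repeat the first consonant+vowel as a prefix; stems whose last vowel is 'o' or 'u' add zu- … -et around the stem.
So foliz → folizish.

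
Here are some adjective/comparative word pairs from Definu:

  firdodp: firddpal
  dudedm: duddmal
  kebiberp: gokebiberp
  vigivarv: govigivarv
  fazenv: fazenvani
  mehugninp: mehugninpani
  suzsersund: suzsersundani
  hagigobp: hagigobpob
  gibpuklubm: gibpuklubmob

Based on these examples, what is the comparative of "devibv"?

firdodp and kebiberp both end in -p yet inflect differently (firddpal, gokebiberp), so the final letter is not what conditions the rule; the second-to-last letter is.
"devibv" has second-to-last letter 'b'. The stems whose second-to-last letter is 'b' (hagigobp → hagigobpob, gibpuklubm → gibpuklubmob) add -ob.
So devibv → devibvob.

devibvob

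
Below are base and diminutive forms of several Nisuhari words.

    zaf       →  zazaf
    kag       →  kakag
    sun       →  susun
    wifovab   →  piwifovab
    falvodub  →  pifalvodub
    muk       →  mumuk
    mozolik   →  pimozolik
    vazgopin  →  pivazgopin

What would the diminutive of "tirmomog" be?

vazgopin and sun both end in -n yet inflect differently (pivazgopin, susun), so the final letter is not what conditions the rule; the number of vowels is.
"tirmomog" has 3 vowels. The stems with 3 vowels (falvodub → pifalvodub, wifovab → piwifovab, mozolik → pimozolik) add the prefix pi-.
So tirmomog → pitirmomog.

pitirmomog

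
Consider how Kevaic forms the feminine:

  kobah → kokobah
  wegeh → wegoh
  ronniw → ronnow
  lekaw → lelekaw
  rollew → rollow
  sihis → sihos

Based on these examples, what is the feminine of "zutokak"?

lekaw and rollew both end in -w yet inflect differently (lelekaw, rollow), so the final letter is not what conditions the rule; the last vowel is.
"zutokak" has last vowel 'a'. The stems whose last vowel is 'a' (lekaw → lelekaw, kobah → kokobah) repeat the first consonant+vowel as a prefix.
The other pattern: stems whose last vowel is 'e' or 'i' change the last vowel to 'o'.
So zutokak → zuzutokak.

zuzutokak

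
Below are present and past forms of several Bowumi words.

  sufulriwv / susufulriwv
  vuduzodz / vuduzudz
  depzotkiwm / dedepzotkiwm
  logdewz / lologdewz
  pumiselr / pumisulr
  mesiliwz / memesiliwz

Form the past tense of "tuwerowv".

tutuwerowv

mesiliwz and vuduzodz both end in -z yet inflect differently (memesiliwz, vuduzudz), so the final letter is not what conditions the rule; the second-to-last letter is.
"tuwerowv" has second-to-last letter 'w'. The stems whose second-to-last letter is 'w' (mesiliwz → memesiliwz, logdewz → lologdewz, sufulriwv → susufulriwv) repeat the first consonant+vowel as a prefix.
The other pattern: stems whose second-to-last letter is 'd' or 'l' change the last vowel to 'u'.
So tuwerowv → tutuwerowv.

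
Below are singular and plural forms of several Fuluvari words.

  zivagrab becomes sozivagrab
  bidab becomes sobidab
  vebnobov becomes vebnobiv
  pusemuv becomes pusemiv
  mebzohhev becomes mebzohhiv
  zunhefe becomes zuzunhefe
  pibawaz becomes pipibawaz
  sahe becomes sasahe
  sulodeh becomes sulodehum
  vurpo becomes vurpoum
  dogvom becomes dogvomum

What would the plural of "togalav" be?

mebzohhev and zunhefe both have last vowel 'e' yet inflect differently (mebzohhiv, zuzunhefe), so the last vowel is not what conditions the rule; the final letter is.
"togalav" ends in -v. The stems ending in -v (vebnobov → vebnobiv, pusemuv → pusemiv, mebzohhev → mebzohhiv) change the last vowel to 'i'.
So togalav → togaliv.

togaliv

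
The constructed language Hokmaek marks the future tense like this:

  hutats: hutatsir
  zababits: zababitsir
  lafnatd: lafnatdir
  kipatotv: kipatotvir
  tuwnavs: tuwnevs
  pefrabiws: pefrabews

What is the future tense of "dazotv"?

hutats and tuwnavs both end in -s yet inflect differently (hutatsir, tuwnevs), so the final letter is not what conditions the rule; the second-to-last letter is.
"dazotv" has second-to-last letter 't'. The stems whose second-to-last letter is 't' (hutats → hutatsir, zababits → zababitsir, lafnatd → lafnatdir) add -ir.
So dazotv → dazotvir.

dazotvir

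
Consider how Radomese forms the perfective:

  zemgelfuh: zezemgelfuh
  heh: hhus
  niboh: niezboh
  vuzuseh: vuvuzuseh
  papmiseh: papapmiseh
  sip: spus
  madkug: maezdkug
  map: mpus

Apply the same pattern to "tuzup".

tuezzup

heh and niboh both end in -h yet inflect differently (hhus, niezboh), so the final letter is not what conditions the rule; the number of vowels is.
"tuzup" has 2 vowels. The stems with 2 vowels (niboh → niezboh, madkug → maezdkug) insert -ez- after the first vowel.
The other patterns: stems with 1 vowel delete the last vowel and add -us; stems with 3 vowels repeat the first consonant+vowel as a prefix.
So tuzup → tuezzup.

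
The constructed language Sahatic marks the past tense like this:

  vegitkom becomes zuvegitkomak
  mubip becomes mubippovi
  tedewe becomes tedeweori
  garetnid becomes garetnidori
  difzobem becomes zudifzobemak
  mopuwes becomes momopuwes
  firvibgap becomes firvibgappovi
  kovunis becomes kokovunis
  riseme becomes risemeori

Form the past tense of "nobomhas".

kovunis and garetnid both have last vowel 'i' yet inflect differently (kokovunis, garetnidori), so the last vowel is not what conditions the rule; the final letter is.
"nobomhas" ends in -s. The stems ending in -s (mopuwes → momopuwes, kovunis → kokovunis) repeat the first consonant+vowel as a prefix.
The other patterns: stems ending in -d or -e add -ori; stems ending in -m add zu- … -ak around the stem; stems ending in -p double the final consonant and add -ovi.
So nobomhas → nonobomhas.

nonobomhas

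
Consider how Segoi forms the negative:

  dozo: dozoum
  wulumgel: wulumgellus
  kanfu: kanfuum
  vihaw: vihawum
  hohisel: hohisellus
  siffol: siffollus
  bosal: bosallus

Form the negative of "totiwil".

totiwillus

siffol and dozo both have last vowel 'o' yet inflect differently (siffollus, dozoum), so the last vowel is not what conditions the rule; the final letter is.
"totiwil" ends in -l. The stems ending in -l (hohisel → hohisellus, siffol → siffollus, wulumgel → wulumgellus) double the final consonant and add -us.
The other pattern: stems ending in -o, -u or -w add -um.
So totiwil → totiwillus.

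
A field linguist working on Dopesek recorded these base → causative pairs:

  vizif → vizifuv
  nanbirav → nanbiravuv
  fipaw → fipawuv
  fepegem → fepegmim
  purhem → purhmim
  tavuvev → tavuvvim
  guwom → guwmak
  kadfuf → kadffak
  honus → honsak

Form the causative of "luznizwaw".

nanbirav and tavuvev both end in -v yet inflect differently (nanbiravuv, tavuvvim), so the final letter is not what conditions the rule; the last vowel is.
"luznizwaw" has last vowel 'a'. The stems whose last vowel is 'a' (nanbirav → nanbiravuv, fipaw → fipawuv) add -uv.
The other patterns: stems whose last vowel is 'e' delete the last vowel and add -im; stems whose last vowel is 'o' or 'u' delete the last vowel and add -ak.
So luznizwaw → luznizwawuv.

luznizwawuv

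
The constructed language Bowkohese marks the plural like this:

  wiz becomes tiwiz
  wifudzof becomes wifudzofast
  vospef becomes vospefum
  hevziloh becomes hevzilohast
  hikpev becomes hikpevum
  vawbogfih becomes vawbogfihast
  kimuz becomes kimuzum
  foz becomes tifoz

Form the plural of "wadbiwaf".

wadbiwafast

foz and kimuz both end in -z yet inflect differently (tifoz, kimuzum), so the final letter is not what conditions the rule; the number of vowels is.
"wadbiwaf" has 3 vowels. The stems with 3 vowels (hevziloh → hevzilohast, wifudzof → wifudzofast, vawbogfih → vawbogfihast) add -ast.
The other patterns: stems with 1 vowel add the prefix ti-; stems with 2 vowels add -um.
So wadbiwaf → wadbiwafast.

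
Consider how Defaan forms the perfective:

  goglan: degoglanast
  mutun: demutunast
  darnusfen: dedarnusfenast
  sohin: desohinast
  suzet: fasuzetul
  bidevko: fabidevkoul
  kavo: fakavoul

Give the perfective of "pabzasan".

"pabzasan" ends in -n. The stems ending in -n (goglan → degoglanast, mutun → demutunast, darnusfen → dedarnusfenast) add de- … -ast around the stem.
The other pattern: stems ending in -o or -t add fa- … -ul around the stem.
So pabzasan → depabzasanast.

depabzasanast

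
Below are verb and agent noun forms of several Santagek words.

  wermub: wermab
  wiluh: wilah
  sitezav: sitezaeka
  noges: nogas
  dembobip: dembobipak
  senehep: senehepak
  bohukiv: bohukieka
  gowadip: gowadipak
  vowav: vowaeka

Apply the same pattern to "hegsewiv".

bohukiv and dembobip both have last vowel 'i' yet inflect differently (bohukieka, dembobipak), so the last vowel is not what conditions the rule; the final letter is.
"hegsewiv" ends in -v. The stems ending in -v (vowav → vowaeka, bohukiv → bohukieka, sitezav → sitezaeka) drop the final letter and add -eka.
So hegsewiv → hegsewieka.

hegsewieka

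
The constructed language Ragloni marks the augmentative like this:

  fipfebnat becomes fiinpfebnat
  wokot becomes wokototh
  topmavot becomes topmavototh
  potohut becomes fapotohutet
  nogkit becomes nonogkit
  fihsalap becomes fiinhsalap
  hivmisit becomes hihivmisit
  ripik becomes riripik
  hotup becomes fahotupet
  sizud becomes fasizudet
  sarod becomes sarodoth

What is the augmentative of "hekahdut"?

fahekahdutet

topmavot and potohut both end in -t yet inflect differently (topmavototh, fapotohutet), so the final letter is not what conditions the rule; the last vowel is.
"hekahdut" has last vowel 'u'. The stems whose last vowel is 'u' (potohut → fapotohutet, sizud → fasizudet, hotup → fahotupet) add fa- … -et around the stem.
So hekahdut → fahekahdutet.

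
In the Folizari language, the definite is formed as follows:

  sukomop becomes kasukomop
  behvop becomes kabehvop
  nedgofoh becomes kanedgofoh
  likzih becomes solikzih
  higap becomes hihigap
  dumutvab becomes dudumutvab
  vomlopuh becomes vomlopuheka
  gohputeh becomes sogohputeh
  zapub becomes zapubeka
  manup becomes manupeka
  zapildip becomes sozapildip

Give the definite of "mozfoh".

kamozfoh

higap and zapildip both end in -p yet inflect differently (hihigap, sozapildip), so the final letter is not what conditions the rule; the last vowel is.
"mozfoh" has last vowel 'o'. The stems whose last vowel is 'o' (sukomop → kasukomop, behvop → kabehvop, nedgofoh → kanedgofoh) add the prefix ka-.
So mozfoh → kamozfoh.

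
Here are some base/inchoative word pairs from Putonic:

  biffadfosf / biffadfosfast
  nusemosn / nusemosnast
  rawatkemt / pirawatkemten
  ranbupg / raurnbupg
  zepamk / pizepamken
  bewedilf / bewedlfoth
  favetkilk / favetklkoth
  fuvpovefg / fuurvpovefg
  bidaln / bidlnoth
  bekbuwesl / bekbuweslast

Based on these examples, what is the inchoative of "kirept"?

nusemosn and bidaln both end in -n yet inflect differently (nusemosnast, bidlnoth), so the final letter is not what conditions the rule; the second-to-last letter is.
"kirept" has second-to-last letter 'p'. The one such stem in the data (ranbupg → raurnbupg) inserts -ur- after the first vowel (as does fuvpovefg), so the same rule applies.
So kirept → kiurrept.

kiurrept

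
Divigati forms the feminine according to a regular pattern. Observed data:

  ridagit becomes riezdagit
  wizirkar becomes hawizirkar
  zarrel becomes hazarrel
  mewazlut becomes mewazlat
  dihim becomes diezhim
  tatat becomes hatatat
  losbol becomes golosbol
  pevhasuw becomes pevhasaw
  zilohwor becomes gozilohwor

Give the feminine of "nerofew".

ridagit and tatat both end in -t yet inflect differently (riezdagit, hatatat), so the final letter is not what conditions the rule; the last vowel is.
"nerofew" has last vowel 'e'. The one such stem in the data (zarrel → hazarrel) adds the prefix ha-, so the same rule applies.
So nerofew → hanerofew.

hanerofew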